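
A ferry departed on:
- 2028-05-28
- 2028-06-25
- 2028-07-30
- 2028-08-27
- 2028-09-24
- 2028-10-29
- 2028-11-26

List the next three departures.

Every date is a Sunday; gaps 28, 35, 28, 28, 35, 28 days.
Each is the last Sunday of its month (at least one falls on the 29th or later, ruling out '4th Sunday').
Last Sunday of December 2028: 2028-12-31.
January 2029 ends with Sunday 2029-01-28.
February 2029 ends with Sunday 2029-02-25.

2028-12-31, 2029-01-28, 2029-02-25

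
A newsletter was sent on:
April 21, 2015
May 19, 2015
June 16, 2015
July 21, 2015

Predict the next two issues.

All dates are Tuesdays, 28, 28, 35 days apart.
Specifically, the 3rd Tuesday of each month.
3rd Tuesday of August 2015: August 18, 2015.
3rd Tuesday of September 2015: September 15, 2015.

August 18, 2015; September 15, 2015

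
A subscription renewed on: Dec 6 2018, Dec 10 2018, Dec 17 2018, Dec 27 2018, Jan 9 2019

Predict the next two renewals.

Intervals are 4, 7, 10, 13 days — an arithmetic progression with common difference 3.
Next gap: 16 days. Jan 9 2019 + 16 days = Jan 25 2019.
Next gap: 19 days. Jan 25 2019 + 19 days = Feb 13 2019.

Jan 25 2019, Feb 13 2019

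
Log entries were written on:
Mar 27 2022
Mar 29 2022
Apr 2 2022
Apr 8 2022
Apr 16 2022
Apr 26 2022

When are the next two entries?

The spacing grows by 2 each time: 2, 4, 6, 8, 10 days.
Next gap: 12 days. Apr 26 2022 + 12 days = May 8 2022.
Next gap: 14 days. May 8 2022 + 14 days = May 22 2022.

May 8 2022, May 22 2022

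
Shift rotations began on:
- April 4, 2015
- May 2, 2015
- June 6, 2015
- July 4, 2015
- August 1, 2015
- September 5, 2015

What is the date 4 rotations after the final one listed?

January 2, 2016

Gaps: 28, 35, 28, 28, 35 days — a mix of 28 and 35. Every date is a Saturday.
Each is the 1st Saturday of its month.
1st Saturday of October 2015: October 3, 2015.
November 2015 — 1st Saturday is November 7, 2015.
1st Saturday of December 2015: December 5, 2015.
1st Saturday of January 2016: January 2, 2016.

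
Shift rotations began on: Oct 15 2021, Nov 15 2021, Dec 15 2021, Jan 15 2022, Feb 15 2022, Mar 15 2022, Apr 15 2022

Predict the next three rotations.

The day-of-month is always 15 (31, 30, 31, 31, 28, 31 days between events).
So this recurs on the 15th of each month.
Next: May 2022 → May 15 2022.
Next: June 2022 → Jun 15 2022.
July 2022: Jul 15 2022.

May 15 2022, Jun 15 2022, Jul 15 2022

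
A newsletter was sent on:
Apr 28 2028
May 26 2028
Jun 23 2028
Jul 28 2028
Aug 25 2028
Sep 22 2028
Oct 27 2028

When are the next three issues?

Nov 24 2028, Dec 22 2028, Jan 26 2029

These are Fridays at 28- or 35-day spacing (28, 28, 35, 28, 28, 35).
The pattern: 4th Friday of the month.
November 2028 — 4th Friday is Nov 24 2028.
December 2028 — 4th Friday is Dec 22 2028.
January 2029 — 4th Friday is Jan 26 2029.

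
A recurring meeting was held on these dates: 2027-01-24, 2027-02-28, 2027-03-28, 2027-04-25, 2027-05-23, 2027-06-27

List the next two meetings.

All dates are Sundays, 35, 28, 28, 28, 35 days apart.
Specifically, the 4th Sunday of each month.
July 2027 — 4th Sunday is 2027-07-25.
August 2027 — 4th Sunday is 2027-08-22.

2027-07-25, 2027-08-22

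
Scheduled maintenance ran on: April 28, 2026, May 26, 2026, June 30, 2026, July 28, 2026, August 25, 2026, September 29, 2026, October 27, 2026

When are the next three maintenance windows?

November 24, 2026; December 29, 2026; January 26, 2027

Every date is a Tuesday; gaps 28, 35, 28, 28, 35, 28 days.
Each is the last Tuesday of its month (at least one falls on the 29th or later, ruling out '4th Tuesday').
November 2026 ends with Tuesday November 24, 2026.
December 2026 ends with Tuesday December 29, 2026.
January 2027 ends with Tuesday January 26, 2027.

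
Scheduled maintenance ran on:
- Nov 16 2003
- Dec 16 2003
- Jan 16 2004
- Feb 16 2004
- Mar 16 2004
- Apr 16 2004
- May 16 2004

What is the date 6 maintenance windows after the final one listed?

Nov 16 2004

Gaps: 30, 31, 31, 29, 31, 30 days — not constant. Every event is on the 16th of the month.
Pattern: the 16th of each month.
June 2004: Jun 16 2004.
July 2004: Jul 16 2004.
Next: August 2004 → Aug 16 2004.
Next: September 2004 → Sep 16 2004.
Next: October 2004 → Oct 16 2004.
Next: November 2004 → Nov 16 2004.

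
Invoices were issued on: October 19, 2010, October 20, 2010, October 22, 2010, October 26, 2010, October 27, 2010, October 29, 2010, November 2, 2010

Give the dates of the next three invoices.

The gap pattern 1, 2, 4, 1, 2, 4 repeats every 3 events.
These are the Tuesdays, Wednesdays and Fridays of each week.
The following Wednesday is November 3, 2010.
Next Friday: November 5, 2010.
The following Tuesday is November 9, 2010.

November 3, 2010; November 5, 2010; November 9, 2010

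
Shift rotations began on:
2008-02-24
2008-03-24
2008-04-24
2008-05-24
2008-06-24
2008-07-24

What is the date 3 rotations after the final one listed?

Each date is the 24th; the gaps (29, 31, 30, 31, 30) track the month lengths.
The rule is the 24th of each month.
Next: August 2008 → 2008-08-24.
September 2008: 2008-09-24.
October 2008: 2008-10-24.

2008-10-24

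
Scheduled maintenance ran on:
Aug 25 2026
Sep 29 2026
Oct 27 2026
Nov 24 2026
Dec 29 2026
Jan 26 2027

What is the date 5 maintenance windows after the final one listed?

Jun 29 2027

Every date is a Tuesday; gaps 35, 28, 28, 35, 28 days.
Each is the last Tuesday of its month (at least one falls on the 29th or later, ruling out '4th Tuesday').
February 2027 ends with Tuesday Feb 23 2027.
Last Tuesday of March 2027: Mar 30 2027.
April 2027 ends with Tuesday Apr 27 2027.
Last Tuesday of May 2027: May 25 2027.
June 2027 ends with Tuesday Jun 29 2027.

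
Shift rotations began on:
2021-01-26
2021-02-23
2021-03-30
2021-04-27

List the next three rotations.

2021-05-25, 2021-06-29, 2021-07-27

Every date is a Tuesday; gaps 28, 35, 28 days.
Each is the last Tuesday of its month (at least one falls on the 29th or later, ruling out '4th Tuesday').
Last Tuesday of May 2021: 2021-05-25.
June 2021 ends with Tuesday 2021-06-29.
Last Tuesday of July 2021: 2021-07-27.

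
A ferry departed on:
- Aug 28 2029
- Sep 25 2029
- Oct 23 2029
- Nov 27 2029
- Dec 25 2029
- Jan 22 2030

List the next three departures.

Feb 26 2030, Mar 26 2030, Apr 23 2030

These are Tuesdays at 28- or 35-day spacing (28, 28, 35, 28, 28).
The pattern: 4th Tuesday of the month.
4th Tuesday of February 2030: Feb 26 2030.
4th Tuesday of March 2030: Mar 26 2030.
April 2030 — 4th Tuesday is Apr 23 2030.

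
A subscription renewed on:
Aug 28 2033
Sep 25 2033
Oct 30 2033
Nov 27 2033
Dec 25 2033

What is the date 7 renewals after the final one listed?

Jul 30 2034

Every date is a Sunday; gaps 28, 35, 28, 28 days.
Each is the last Sunday of its month (at least one falls on the 29th or later, ruling out '4th Sunday').
Last Sunday of January 2034: Jan 29 2034.
February 2034 ends with Sunday Feb 26 2034.
Last Sunday of March 2034: Mar 26 2034.
Last Sunday of April 2034: Apr 30 2034.
May 2034 ends with Sunday May 28 2034.
Last Sunday of June 2034: Jun 25 2034.
Last Sunday of July 2034: Jul 30 2034.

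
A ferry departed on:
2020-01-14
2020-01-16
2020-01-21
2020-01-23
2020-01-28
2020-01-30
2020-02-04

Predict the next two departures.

Every event lands on a Tuesday or Thursday (gaps cycle 2, 5, 2, 5, 2, 5).
So the schedule is: every Tuesday and Thursday.
Next Thursday: 2020-02-06.
Next Tuesday: 2020-02-11.

2020-02-06, 2020-02-11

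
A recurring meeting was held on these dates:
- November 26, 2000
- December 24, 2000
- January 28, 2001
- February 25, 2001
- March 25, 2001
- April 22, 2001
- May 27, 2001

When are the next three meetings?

June 24, 2001; July 22, 2001; August 26, 2001

Gaps: 28, 35, 28, 28, 28, 35 days — a mix of 28 and 35. Every date is a Sunday.
Each is the 4th Sunday of its month.
4th Sunday of June 2001: June 24, 2001.
July 2001 — 4th Sunday is July 22, 2001.
4th Sunday of August 2001: August 26, 2001.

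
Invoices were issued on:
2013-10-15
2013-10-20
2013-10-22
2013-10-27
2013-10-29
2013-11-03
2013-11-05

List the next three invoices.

2013-11-10, 2013-11-12, 2013-11-17

The gap pattern 5, 2, 5, 2, 5, 2 repeats every 2 events.
These are the Tuesdays and Sundays of each week.
The following Sunday is 2013-11-10.
The following Tuesday is 2013-11-12.
Next Sunday: 2013-11-17.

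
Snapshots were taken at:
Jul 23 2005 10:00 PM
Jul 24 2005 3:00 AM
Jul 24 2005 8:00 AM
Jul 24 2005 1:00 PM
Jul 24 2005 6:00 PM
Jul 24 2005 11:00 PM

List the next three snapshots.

Gaps: 5, 5, 5, 5, 5 hours — each event is 5 hours after the previous one.
Jul 24 2005 11:00 PM + 5 h = Jul 25 2005 4:00 AM.
Jul 25 2005 4:00 AM + 5 h = Jul 25 2005 9:00 AM.
Jul 25 2005 9:00 AM + 5 h = Jul 25 2005 2:00 PM.

Jul 25 2005 4:00 AM, Jul 25 2005 9:00 AM, Jul 25 2005 2:00 PM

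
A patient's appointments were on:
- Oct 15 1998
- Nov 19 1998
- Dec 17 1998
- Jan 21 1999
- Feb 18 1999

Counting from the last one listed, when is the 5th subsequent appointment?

Jul 15 1999

Gaps: 35, 28, 35, 28 days — a mix of 28 and 35. Every date is a Thursday.
Each is the 3rd Thursday of its month.
March 1999 — 3rd Thursday is Mar 18 1999.
3rd Thursday of April 1999: Apr 15 1999.
May 1999 — 3rd Thursday is May 20 1999.
3rd Thursday of June 1999: Jun 17 1999.
3rd Thursday of July 1999: Jul 15 1999.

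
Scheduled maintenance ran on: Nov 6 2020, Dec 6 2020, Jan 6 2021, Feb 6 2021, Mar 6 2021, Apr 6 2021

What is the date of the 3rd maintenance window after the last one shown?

The day-of-month is always 6 (30, 31, 31, 28, 31 days between events).
So this recurs on the 6th of each month.
Next: May 2021 → May 6 2021.
June 2021: Jun 6 2021.
Next: July 2021 → Jul 6 2021.

Jul 6 2021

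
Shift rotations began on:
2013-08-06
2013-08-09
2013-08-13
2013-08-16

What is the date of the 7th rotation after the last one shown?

2013-09-10

Every event lands on a Tuesday or Friday (gaps cycle 3, 4, 3).
So the schedule is: every Tuesday and Friday.
The following Tuesday is 2013-08-20.
Next Friday: 2013-08-23.
Next Tuesday: 2013-08-27.
Next Friday: 2013-08-30.
Next Tuesday: 2013-09-03.
Next Friday: 2013-09-06.
The following Tuesday is 2013-09-10.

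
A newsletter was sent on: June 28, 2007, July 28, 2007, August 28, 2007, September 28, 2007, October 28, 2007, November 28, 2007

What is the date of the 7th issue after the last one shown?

June 28, 2008

Gaps: 30, 31, 31, 30, 31 days — not constant. Every event is on the 28th of the month.
Pattern: the 28th of each month.
December 2007: December 28, 2007.
January 2008: January 28, 2008.
February 2008: February 28, 2008.
Next: March 2008 → March 28, 2008.
April 2008: April 28, 2008.
Next: May 2008 → May 28, 2008.
Next: June 2008 → June 28, 2008.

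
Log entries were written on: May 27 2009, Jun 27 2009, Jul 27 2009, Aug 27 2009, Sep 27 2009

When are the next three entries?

Oct 27 2009, Nov 27 2009, Dec 27 2009

The day-of-month is always 27 (31, 30, 31, 31 days between events).
So this recurs on the 27th of each month.
October 2009: Oct 27 2009.
November 2009: Nov 27 2009.
Next: December 2009 → Dec 27 2009.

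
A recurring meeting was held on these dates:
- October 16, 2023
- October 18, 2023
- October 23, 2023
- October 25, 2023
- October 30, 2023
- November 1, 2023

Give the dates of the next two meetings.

November 6, 2023; November 8, 2023

Gaps: 2, 5, 2, 5, 2 days — not constant, but cyclic with period 2.
The events fall on every Monday and Wednesday.
The following Monday is November 6, 2023.
Next Wednesday: November 8, 2023.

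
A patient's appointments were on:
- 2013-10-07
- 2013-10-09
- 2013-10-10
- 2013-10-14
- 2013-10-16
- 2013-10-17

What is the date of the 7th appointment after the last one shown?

2013-11-04

Every event lands on a Monday or Wednesday or Thursday (gaps cycle 2, 1, 4, 2, 1).
So the schedule is: every Monday, Wednesday and Thursday.
Next Monday: 2013-10-21.
Next Wednesday: 2013-10-23.
The following Thursday is 2013-10-24.
Next Monday: 2013-10-28.
The following Wednesday is 2013-10-30.
The following Thursday is 2013-10-31.
Next Monday: 2013-11-04.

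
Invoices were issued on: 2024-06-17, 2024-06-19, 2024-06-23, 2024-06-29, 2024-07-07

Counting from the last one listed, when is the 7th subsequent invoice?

2024-10-27

The spacing grows by 2 each time: 2, 4, 6, 8 days.
Next gap: 10 days. 2024-07-07 + 10 days = 2024-07-17.
Next gap: 12 days. 2024-07-17 + 12 days = 2024-07-29.
Next gap: 14 days. 2024-07-29 + 14 days = 2024-08-12.
Next gap: 16 days. 2024-08-12 + 16 days = 2024-08-28.
Next gap: 18 days. 2024-08-28 + 18 days = 2024-09-15.
Next gap: 20 days. 2024-09-15 + 20 days = 2024-10-05.
Next gap: 22 days. 2024-10-05 + 22 days = 2024-10-27.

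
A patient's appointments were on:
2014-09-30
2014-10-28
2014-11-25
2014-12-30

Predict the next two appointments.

All Tuesdays; the gaps (28, 28, 35) vary with month length.
This is the last Tuesday of each month.
January 2015 ends with Tuesday 2015-01-27.
Last Tuesday of February 2015: 2015-02-24.

2015-01-27, 2015-02-24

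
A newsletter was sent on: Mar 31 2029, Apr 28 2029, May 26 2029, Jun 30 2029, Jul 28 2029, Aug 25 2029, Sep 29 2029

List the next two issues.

Oct 27 2029, Nov 24 2029

Every date is a Saturday; gaps 28, 28, 35, 28, 28, 35 days.
Each is the last Saturday of its month (at least one falls on the 29th or later, ruling out '4th Saturday').
October 2029 ends with Saturday Oct 27 2029.
Last Saturday of November 2029: Nov 24 2029.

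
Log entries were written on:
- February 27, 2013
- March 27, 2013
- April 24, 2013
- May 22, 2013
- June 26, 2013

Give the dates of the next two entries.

Gaps: 28, 28, 28, 35 days — a mix of 28 and 35. Every date is a Wednesday.
Each is the 4th Wednesday of its month.
4th Wednesday of July 2013: July 24, 2013.
4th Wednesday of August 2013: August 28, 2013.

July 24, 2013; August 28, 2013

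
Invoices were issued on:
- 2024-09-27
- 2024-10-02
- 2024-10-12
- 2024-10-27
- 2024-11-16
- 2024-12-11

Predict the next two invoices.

2025-01-10, 2025-02-14

Gaps: 5, 10, 15, 20, 25 days — each gap is 5 larger than the previous one.
Next gap: 30 days. 2024-12-11 + 30 days = 2025-01-10.
Next gap: 35 days. 2025-01-10 + 35 days = 2025-02-14.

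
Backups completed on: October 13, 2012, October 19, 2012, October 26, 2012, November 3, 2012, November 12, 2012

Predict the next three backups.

November 22, 2012; December 3, 2012; December 15, 2012

The spacing grows by 1 each time: 6, 7, 8, 9 days.
Next gap: 10 days. November 12, 2012 + 10 days = November 22, 2012.
Next gap: 11 days. November 22, 2012 + 11 days = December 3, 2012.
Next gap: 12 days. December 3, 2012 + 12 days = December 15, 2012.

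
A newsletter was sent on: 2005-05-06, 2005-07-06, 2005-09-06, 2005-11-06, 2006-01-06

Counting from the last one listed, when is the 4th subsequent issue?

Gaps: 61, 62, 61, 61 days — not constant. Every event is on the 6th of the month.
Pattern: the 6th of every 2 months.
Next: March 2006 → 2006-03-06.
Next: May 2006 → 2006-05-06.
July 2006: 2006-07-06.
September 2006: 2006-09-06.

2006-09-06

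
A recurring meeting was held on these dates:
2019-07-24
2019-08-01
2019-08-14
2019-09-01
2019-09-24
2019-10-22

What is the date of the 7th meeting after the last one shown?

2020-09-22

Intervals are 8, 13, 18, 23, 28 days — an arithmetic progression with common difference 5.
Next gap: 33 days. 2019-10-22 + 33 days = 2019-11-24.
Next gap: 38 days. 2019-11-24 + 38 days = 2020-01-01.
Next gap: 43 days. 2020-01-01 + 43 days = 2020-02-13.
Next gap: 48 days. 2020-02-13 + 48 days = 2020-04-01.
Next gap: 53 days. 2020-04-01 + 53 days = 2020-05-24.
Next gap: 58 days. 2020-05-24 + 58 days = 2020-07-21.
Next gap: 63 days. 2020-07-21 + 63 days = 2020-09-22.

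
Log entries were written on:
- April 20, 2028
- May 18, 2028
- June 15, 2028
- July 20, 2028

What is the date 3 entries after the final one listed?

All dates are Thursdays, 28, 28, 35 days apart.
Specifically, the 3rd Thursday of each month.
August 2028 — 3rd Thursday is August 17, 2028.
September 2028 — 3rd Thursday is September 21, 2028.
3rd Thursday of October 2028: October 19, 2028.

October 19, 2028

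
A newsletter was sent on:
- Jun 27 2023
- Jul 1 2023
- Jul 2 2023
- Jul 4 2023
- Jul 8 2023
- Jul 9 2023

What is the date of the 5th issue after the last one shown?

The gap pattern 4, 1, 2, 4, 1 repeats every 3 events.
These are the Tuesdays, Saturdays and Sundays of each week.
The following Tuesday is Jul 11 2023.
The following Saturday is Jul 15 2023.
The following Sunday is Jul 16 2023.
The following Tuesday is Jul 18 2023.
The following Saturday is Jul 22 2023.

Jul 22 2023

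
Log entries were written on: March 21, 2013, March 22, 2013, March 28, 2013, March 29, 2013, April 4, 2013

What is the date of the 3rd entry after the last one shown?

April 12, 2013

Every event lands on a Thursday or Friday (gaps cycle 1, 6, 1, 6).
So the schedule is: every Thursday and Friday.
The following Friday is April 5, 2013.
The following Thursday is April 11, 2013.
Next Friday: April 12, 2013.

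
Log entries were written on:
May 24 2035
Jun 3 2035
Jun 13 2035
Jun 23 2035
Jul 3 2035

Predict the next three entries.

Gaps between consecutive events: 10, 10, 10, 10 days — a constant 10-day interval.
Jul 3 2035 + 10 days = Jul 13 2035.
Jul 13 2035 + 10 days = Jul 23 2035.
Jul 23 2035 + 10 days = Aug 2 2035.

Jul 13 2035, Jul 23 2035, Aug 2 2035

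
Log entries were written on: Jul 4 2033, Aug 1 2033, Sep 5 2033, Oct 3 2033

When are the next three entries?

Nov 7 2033, Dec 5 2033, Jan 2 2034

Gaps: 28, 35, 28 days — a mix of 28 and 35. Every date is a Monday.
Each is the 1st Monday of its month.
1st Monday of November 2033: Nov 7 2033.
1st Monday of December 2033: Dec 5 2033.
1st Monday of January 2034: Jan 2 2034.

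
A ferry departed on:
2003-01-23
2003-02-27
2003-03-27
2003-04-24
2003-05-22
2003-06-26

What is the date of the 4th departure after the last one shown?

These are Thursdays at 28- or 35-day spacing (35, 28, 28, 28, 35).
The pattern: 4th Thursday of the month.
July 2003 — 4th Thursday is 2003-07-24.
August 2003 — 4th Thursday is 2003-08-28.
4th Thursday of September 2003: 2003-09-25.
October 2003 — 4th Thursday is 2003-10-23.

2003-10-23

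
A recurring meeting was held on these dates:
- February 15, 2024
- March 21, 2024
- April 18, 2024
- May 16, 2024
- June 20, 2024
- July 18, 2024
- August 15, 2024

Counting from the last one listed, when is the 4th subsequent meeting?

December 19, 2024

All dates are Thursdays, 35, 28, 28, 35, 28, 28 days apart.
Specifically, the 3rd Thursday of each month.
3rd Thursday of September 2024: September 19, 2024.
3rd Thursday of October 2024: October 17, 2024.
November 2024 — 3rd Thursday is November 21, 2024.
December 2024 — 3rd Thursday is December 19, 2024.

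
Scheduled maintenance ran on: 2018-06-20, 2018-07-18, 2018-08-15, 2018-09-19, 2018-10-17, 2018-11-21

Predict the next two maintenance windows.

2018-12-19, 2019-01-16

All dates are Wednesdays, 28, 28, 35, 28, 35 days apart.
Specifically, the 3rd Wednesday of each month.
3rd Wednesday of December 2018: 2018-12-19.
3rd Wednesday of January 2019: 2019-01-16.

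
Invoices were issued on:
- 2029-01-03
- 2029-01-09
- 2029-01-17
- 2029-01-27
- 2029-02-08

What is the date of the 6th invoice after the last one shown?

2029-06-02

The spacing grows by 2 each time: 6, 8, 10, 12 days.
Next gap: 14 days. 2029-02-08 + 14 days = 2029-02-22.
Next gap: 16 days. 2029-02-22 + 16 days = 2029-03-10.
Next gap: 18 days. 2029-03-10 + 18 days = 2029-03-28.
Next gap: 20 days. 2029-03-28 + 20 days = 2029-04-17.
Next gap: 22 days. 2029-04-17 + 22 days = 2029-05-09.
Next gap: 24 days. 2029-05-09 + 24 days = 2029-06-02.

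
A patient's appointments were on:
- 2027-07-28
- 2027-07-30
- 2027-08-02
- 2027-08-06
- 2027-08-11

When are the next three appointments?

Intervals are 2, 3, 4, 5 days — an arithmetic progression with common difference 1.
Next gap: 6 days. 2027-08-11 + 6 days = 2027-08-17.
Next gap: 7 days. 2027-08-17 + 7 days = 2027-08-24.
Next gap: 8 days. 2027-08-24 + 8 days = 2027-09-01.

2027-08-17, 2027-08-24, 2027-09-01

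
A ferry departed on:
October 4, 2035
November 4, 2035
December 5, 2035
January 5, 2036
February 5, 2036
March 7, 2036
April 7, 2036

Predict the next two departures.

May 8, 2036; June 8, 2036

Gaps between consecutive events: 31, 31, 31, 31, 31, 31 days — a constant 31-day interval.
April 7, 2036 + 31 days = May 8, 2036.
May 8, 2036 + 31 days = June 8, 2036.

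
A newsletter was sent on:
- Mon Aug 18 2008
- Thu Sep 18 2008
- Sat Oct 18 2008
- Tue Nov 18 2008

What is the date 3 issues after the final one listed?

The day-of-month is always 18 (31, 30, 31 days between events).
So this recurs on the 18th of each month.
Next: December 2008 → Thu Dec 18 2008.
January 2009: Sun Jan 18 2009.
Next: February 2009 → Wed Feb 18 2009.

Wed Feb 18 2009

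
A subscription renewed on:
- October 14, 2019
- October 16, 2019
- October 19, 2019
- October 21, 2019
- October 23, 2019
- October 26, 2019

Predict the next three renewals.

October 28, 2019; October 30, 2019; November 2, 2019

The gap pattern 2, 3, 2, 2, 3 repeats every 3 events.
These are the Mondays, Wednesdays and Saturdays of each week.
Next Monday: October 28, 2019.
The following Wednesday is October 30, 2019.
Next Saturday: November 2, 2019.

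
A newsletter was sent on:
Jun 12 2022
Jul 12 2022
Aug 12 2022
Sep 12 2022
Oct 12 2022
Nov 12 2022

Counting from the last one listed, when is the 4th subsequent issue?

Mar 12 2023

Gaps: 30, 31, 31, 30, 31 days — not constant. Every event is on the 12th of the month.
Pattern: the 12th of each month.
December 2022: Dec 12 2022.
January 2023: Jan 12 2023.
February 2023: Feb 12 2023.
Next: March 2023 → Mar 12 2023.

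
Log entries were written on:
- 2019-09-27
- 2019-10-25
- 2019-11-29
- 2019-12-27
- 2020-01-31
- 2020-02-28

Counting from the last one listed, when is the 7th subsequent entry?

2020-09-25

These are Fridays with 28, 35, 28, 35, 28-day gaps.
Each is the final Friday of its month — 2019-11-29 is past the 28th, so '4th Friday' doesn't fit.
March 2020 ends with Friday 2020-03-27.
April 2020 ends with Friday 2020-04-24.
Last Friday of May 2020: 2020-05-29.
June 2020 ends with Friday 2020-06-26.
Last Friday of July 2020: 2020-07-31.
August 2020 ends with Friday 2020-08-28.
September 2020 ends with Friday 2020-09-25.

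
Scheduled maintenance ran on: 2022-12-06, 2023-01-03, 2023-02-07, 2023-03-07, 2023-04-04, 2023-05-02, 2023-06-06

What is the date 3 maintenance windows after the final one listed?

2023-09-05

Gaps: 28, 35, 28, 28, 28, 35 days — a mix of 28 and 35. Every date is a Tuesday.
Each is the 1st Tuesday of its month.
July 2023 — 1st Tuesday is 2023-07-04.
1st Tuesday of August 2023: 2023-08-01.
1st Tuesday of September 2023: 2023-09-05.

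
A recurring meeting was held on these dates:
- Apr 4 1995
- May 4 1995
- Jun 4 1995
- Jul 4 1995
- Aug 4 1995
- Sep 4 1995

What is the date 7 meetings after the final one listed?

The day-of-month is always 4 (30, 31, 30, 31, 31 days between events).
So this recurs on the 4th of each month.
October 1995: Oct 4 1995.
Next: November 1995 → Nov 4 1995.
December 1995: Dec 4 1995.
Next: January 1996 → Jan 4 1996.
Next: February 1996 → Feb 4 1996.
Next: March 1996 → Mar 4 1996.
April 1996: Apr 4 1996.

Apr 4 1996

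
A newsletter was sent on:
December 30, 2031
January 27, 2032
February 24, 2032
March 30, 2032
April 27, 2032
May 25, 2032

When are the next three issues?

June 29, 2032; July 27, 2032; August 31, 2032

All Tuesdays; the gaps (28, 28, 35, 28, 28) vary with month length.
This is the last Tuesday of each month.
Last Tuesday of June 2032: June 29, 2032.
July 2032 ends with Tuesday July 27, 2032.
Last Tuesday of August 2032: August 31, 2032.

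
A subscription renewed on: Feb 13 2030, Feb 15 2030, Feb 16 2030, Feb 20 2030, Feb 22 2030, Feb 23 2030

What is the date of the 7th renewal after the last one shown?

Mar 13 2030

Every event lands on a Wednesday or Friday or Saturday (gaps cycle 2, 1, 4, 2, 1).
So the schedule is: every Wednesday, Friday and Saturday.
The following Wednesday is Feb 27 2030.
The following Friday is Mar 1 2030.
The following Saturday is Mar 2 2030.
The following Wednesday is Mar 6 2030.
Next Friday: Mar 8 2030.
Next Saturday: Mar 9 2030.
Next Wednesday: Mar 13 2030.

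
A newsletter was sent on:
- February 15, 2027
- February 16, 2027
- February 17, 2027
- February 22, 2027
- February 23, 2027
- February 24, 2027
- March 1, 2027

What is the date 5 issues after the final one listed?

Gaps: 1, 1, 5, 1, 1, 5 days — not constant, but cyclic with period 3.
The events fall on every Monday, Tuesday and Wednesday.
The following Tuesday is March 2, 2027.
Next Wednesday: March 3, 2027.
The following Monday is March 8, 2027.
Next Tuesday: March 9, 2027.
Next Wednesday: March 10, 2027.

March 10, 2027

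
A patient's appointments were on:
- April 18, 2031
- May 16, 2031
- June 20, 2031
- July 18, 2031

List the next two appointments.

Gaps: 28, 35, 28 days — a mix of 28 and 35. Every date is a Friday.
Each is the 3rd Friday of its month.
August 2031 — 3rd Friday is August 15, 2031.
3rd Friday of September 2031: September 19, 2031.

August 15, 2031; September 19, 2031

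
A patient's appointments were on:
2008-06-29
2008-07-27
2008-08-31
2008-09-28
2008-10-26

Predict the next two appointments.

2008-11-30, 2008-12-28

Every date is a Sunday; gaps 28, 35, 28, 28 days.
Each is the last Sunday of its month (at least one falls on the 29th or later, ruling out '4th Sunday').
November 2008 ends with Sunday 2008-11-30.
December 2008 ends with Sunday 2008-12-28.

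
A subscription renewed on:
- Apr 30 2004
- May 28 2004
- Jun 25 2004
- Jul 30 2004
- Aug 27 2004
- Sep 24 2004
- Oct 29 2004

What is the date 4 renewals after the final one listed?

All Fridays; the gaps (28, 28, 35, 28, 28, 35) vary with month length.
This is the last Friday of each month.
Last Friday of November 2004: Nov 26 2004.
December 2004 ends with Friday Dec 31 2004.
Last Friday of January 2005: Jan 28 2005.
February 2005 ends with Friday Feb 25 2005.

Feb 25 2005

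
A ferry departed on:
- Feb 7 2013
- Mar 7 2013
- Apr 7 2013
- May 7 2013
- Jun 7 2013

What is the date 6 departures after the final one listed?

The day-of-month is always 7 (28, 31, 30, 31 days between events).
So this recurs on the 7th of each month.
Next: July 2013 → Jul 7 2013.
Next: August 2013 → Aug 7 2013.
September 2013: Sep 7 2013.
October 2013: Oct 7 2013.
Next: November 2013 → Nov 7 2013.
December 2013: Dec 7 2013.

Dec 7 2013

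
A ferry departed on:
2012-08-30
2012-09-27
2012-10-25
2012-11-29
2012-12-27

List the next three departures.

These are Thursdays with 28, 28, 35, 28-day gaps.
Each is the final Thursday of its month — 2012-08-30 is past the 28th, so '4th Thursday' doesn't fit.
Last Thursday of January 2013: 2013-01-31.
Last Thursday of February 2013: 2013-02-28.
March 2013 ends with Thursday 2013-03-28.

2013-01-31, 2013-02-28, 2013-03-28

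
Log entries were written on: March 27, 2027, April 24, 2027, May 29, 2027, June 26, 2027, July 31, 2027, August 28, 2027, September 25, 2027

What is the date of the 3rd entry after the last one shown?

These are Saturdays with 28, 35, 28, 35, 28, 28-day gaps.
Each is the final Saturday of its month — May 29, 2027 is past the 28th, so '4th Saturday' doesn't fit.
Last Saturday of October 2027: October 30, 2027.
November 2027 ends with Saturday November 27, 2027.
December 2027 ends with Saturday December 25, 2027.

December 25, 2027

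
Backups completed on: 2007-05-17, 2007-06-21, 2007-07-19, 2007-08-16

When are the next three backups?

All dates are Thursdays, 35, 28, 28 days apart.
Specifically, the 3rd Thursday of each month.
September 2007 — 3rd Thursday is 2007-09-20.
October 2007 — 3rd Thursday is 2007-10-18.
3rd Thursday of November 2007: 2007-11-15.

2007-09-20, 2007-10-18, 2007-11-15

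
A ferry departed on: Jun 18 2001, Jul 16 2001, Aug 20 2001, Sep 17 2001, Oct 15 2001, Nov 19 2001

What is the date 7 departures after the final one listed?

Jun 17 2002

Gaps: 28, 35, 28, 28, 35 days — a mix of 28 and 35. Every date is a Monday.
Each is the 3rd Monday of its month.
December 2001 — 3rd Monday is Dec 17 2001.
3rd Monday of January 2002: Jan 21 2002.
3rd Monday of February 2002: Feb 18 2002.
March 2002 — 3rd Monday is Mar 18 2002.
3rd Monday of April 2002: Apr 15 2002.
3rd Monday of May 2002: May 20 2002.
June 2002 — 3rd Monday is Jun 17 2002.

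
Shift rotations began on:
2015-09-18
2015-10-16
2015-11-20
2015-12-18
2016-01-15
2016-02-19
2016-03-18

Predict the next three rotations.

2016-04-15, 2016-05-20, 2016-06-17

Gaps: 28, 35, 28, 28, 35, 28 days — a mix of 28 and 35. Every date is a Friday.
Each is the 3rd Friday of its month.
April 2016 — 3rd Friday is 2016-04-15.
May 2016 — 3rd Friday is 2016-05-20.
June 2016 — 3rd Friday is 2016-06-17.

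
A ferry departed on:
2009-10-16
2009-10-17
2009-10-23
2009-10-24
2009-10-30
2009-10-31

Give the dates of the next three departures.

Every event lands on a Friday or Saturday (gaps cycle 1, 6, 1, 6, 1).
So the schedule is: every Friday and Saturday.
The following Friday is 2009-11-06.
Next Saturday: 2009-11-07.
Next Friday: 2009-11-13.

2009-11-06, 2009-11-07, 2009-11-13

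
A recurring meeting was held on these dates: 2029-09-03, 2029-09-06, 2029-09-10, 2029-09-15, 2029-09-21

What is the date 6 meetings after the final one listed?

2029-11-17

Intervals are 3, 4, 5, 6 days — an arithmetic progression with common difference 1.
Next gap: 7 days. 2029-09-21 + 7 days = 2029-09-28.
Next gap: 8 days. 2029-09-28 + 8 days = 2029-10-06.
Next gap: 9 days. 2029-10-06 + 9 days = 2029-10-15.
Next gap: 10 days. 2029-10-15 + 10 days = 2029-10-25.
Next gap: 11 days. 2029-10-25 + 11 days = 2029-11-05.
Next gap: 12 days. 2029-11-05 + 12 days = 2029-11-17.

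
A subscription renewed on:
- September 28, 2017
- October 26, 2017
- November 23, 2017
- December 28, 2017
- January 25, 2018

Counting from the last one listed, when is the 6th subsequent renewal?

July 26, 2018

All dates are Thursdays, 28, 28, 35, 28 days apart.
Specifically, the 4th Thursday of each month.
February 2018 — 4th Thursday is February 22, 2018.
March 2018 — 4th Thursday is March 22, 2018.
4th Thursday of April 2018: April 26, 2018.
May 2018 — 4th Thursday is May 24, 2018.
4th Thursday of June 2018: June 28, 2018.
July 2018 — 4th Thursday is July 26, 2018.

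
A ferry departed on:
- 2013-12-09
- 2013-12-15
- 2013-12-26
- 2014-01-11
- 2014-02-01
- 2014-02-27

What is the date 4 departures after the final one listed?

Gaps: 6, 11, 16, 21, 26 days — each gap is 5 larger than the previous one.
Next gap: 31 days. 2014-02-27 + 31 days = 2014-03-30.
Next gap: 36 days. 2014-03-30 + 36 days = 2014-05-05.
Next gap: 41 days. 2014-05-05 + 41 days = 2014-06-15.
Next gap: 46 days. 2014-06-15 + 46 days = 2014-07-31.

2014-07-31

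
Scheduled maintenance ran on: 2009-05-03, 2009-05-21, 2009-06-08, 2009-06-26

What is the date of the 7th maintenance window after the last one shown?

2009-10-30

Every event comes 18 days after the last (18, 18, 18).
2009-06-26 + 18 days = 2009-07-14.
2009-07-14 + 18 days = 2009-08-01.
2009-08-01 + 18 days = 2009-08-19.
2009-08-19 + 18 days = 2009-09-06.
2009-09-06 + 18 days = 2009-09-24.
2009-09-24 + 18 days = 2009-10-12.
2009-10-12 + 18 days = 2009-10-30.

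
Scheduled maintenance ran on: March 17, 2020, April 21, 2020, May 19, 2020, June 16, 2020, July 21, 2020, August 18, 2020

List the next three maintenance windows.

September 15, 2020; October 20, 2020; November 17, 2020

Gaps: 35, 28, 28, 35, 28 days — a mix of 28 and 35. Every date is a Tuesday.
Each is the 3rd Tuesday of its month.
September 2020 — 3rd Tuesday is September 15, 2020.
October 2020 — 3rd Tuesday is October 20, 2020.
November 2020 — 3rd Tuesday is November 17, 2020.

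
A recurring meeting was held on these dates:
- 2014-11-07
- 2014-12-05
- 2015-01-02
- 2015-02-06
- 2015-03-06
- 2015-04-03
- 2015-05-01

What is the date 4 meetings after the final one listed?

Gaps: 28, 28, 35, 28, 28, 28 days — a mix of 28 and 35. Every date is a Friday.
Each is the 1st Friday of its month.
June 2015 — 1st Friday is 2015-06-05.
July 2015 — 1st Friday is 2015-07-03.
1st Friday of August 2015: 2015-08-07.
September 2015 — 1st Friday is 2015-09-04.

2015-09-04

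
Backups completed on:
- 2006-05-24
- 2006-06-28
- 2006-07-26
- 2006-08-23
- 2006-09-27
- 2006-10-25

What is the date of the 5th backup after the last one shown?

2007-03-28

All dates are Wednesdays, 35, 28, 28, 35, 28 days apart.
Specifically, the 4th Wednesday of each month.
4th Wednesday of November 2006: 2006-11-22.
December 2006 — 4th Wednesday is 2006-12-27.
January 2007 — 4th Wednesday is 2007-01-24.
4th Wednesday of February 2007: 2007-02-28.
March 2007 — 4th Wednesday is 2007-03-28.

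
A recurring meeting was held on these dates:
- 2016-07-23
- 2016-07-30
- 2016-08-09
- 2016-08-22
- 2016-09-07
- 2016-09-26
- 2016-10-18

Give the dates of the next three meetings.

The spacing grows by 3 each time: 7, 10, 13, 16, 19, 22 days.
Next gap: 25 days. 2016-10-18 + 25 days = 2016-11-12.
Next gap: 28 days. 2016-11-12 + 28 days = 2016-12-10.
Next gap: 31 days. 2016-12-10 + 31 days = 2017-01-10.

2016-11-12, 2016-12-10, 2017-01-10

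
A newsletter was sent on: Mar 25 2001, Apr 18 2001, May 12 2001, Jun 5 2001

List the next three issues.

Gaps between consecutive events: 24, 24, 24 days — a constant 24-day interval.
Jun 5 2001 + 24 days = Jun 29 2001.
Jun 29 2001 + 24 days = Jul 23 2001.
Jul 23 2001 + 24 days = Aug 16 2001.

Jun 29 2001, Jul 23 2001, Aug 16 2001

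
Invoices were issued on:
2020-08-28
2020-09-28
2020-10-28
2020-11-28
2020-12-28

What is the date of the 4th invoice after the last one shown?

Each date is the 28th; the gaps (31, 30, 31, 30) track the month lengths.
The rule is the 28th of each month.
January 2021: 2021-01-28.
Next: February 2021 → 2021-02-28.
March 2021: 2021-03-28.
Next: April 2021 → 2021-04-28.

2021-04-28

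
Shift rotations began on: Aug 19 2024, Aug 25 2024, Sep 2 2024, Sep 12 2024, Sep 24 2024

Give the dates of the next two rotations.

Intervals are 6, 8, 10, 12 days — an arithmetic progression with common difference 2.
Next gap: 14 days. Sep 24 2024 + 14 days = Oct 8 2024.
Next gap: 16 days. Oct 8 2024 + 16 days = Oct 24 2024.

Oct 8 2024, Oct 24 2024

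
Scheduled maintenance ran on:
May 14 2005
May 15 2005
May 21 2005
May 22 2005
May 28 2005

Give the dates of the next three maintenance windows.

Every event lands on a Saturday or Sunday (gaps cycle 1, 6, 1, 6).
So the schedule is: every Saturday and Sunday.
The following Sunday is May 29 2005.
The following Saturday is Jun 4 2005.
Next Sunday: Jun 5 2005.

May 29 2005, Jun 4 2005, Jun 5 2005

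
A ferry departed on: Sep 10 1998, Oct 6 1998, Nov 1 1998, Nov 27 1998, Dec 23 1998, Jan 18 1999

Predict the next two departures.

Feb 13 1999, Mar 11 1999

The spacing is 26, 26, 26, 26, 26 days — always 26 days.
Jan 18 1999 + 26 days = Feb 13 1999.
Feb 13 1999 + 26 days = Mar 11 1999.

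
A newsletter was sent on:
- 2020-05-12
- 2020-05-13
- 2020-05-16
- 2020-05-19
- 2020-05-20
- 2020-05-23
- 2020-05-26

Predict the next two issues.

Gaps: 1, 3, 3, 1, 3, 3 days — not constant, but cyclic with period 3.
The events fall on every Tuesday, Wednesday and Saturday.
The following Wednesday is 2020-05-27.
Next Saturday: 2020-05-30.

2020-05-27, 2020-05-30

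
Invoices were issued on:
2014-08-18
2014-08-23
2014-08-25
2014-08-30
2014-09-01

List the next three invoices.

2014-09-06, 2014-09-08, 2014-09-13

Every event lands on a Monday or Saturday (gaps cycle 5, 2, 5, 2).
So the schedule is: every Monday and Saturday.
The following Saturday is 2014-09-06.
Next Monday: 2014-09-08.
Next Saturday: 2014-09-13.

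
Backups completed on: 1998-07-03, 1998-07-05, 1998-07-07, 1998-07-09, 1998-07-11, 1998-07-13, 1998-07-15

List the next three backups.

The spacing is 2, 2, 2, 2, 2, 2 days — always 2 days.
1998-07-15 + 2 days = 1998-07-17.
1998-07-17 + 2 days = 1998-07-19.
1998-07-19 + 2 days = 1998-07-21.

1998-07-17, 1998-07-19, 1998-07-21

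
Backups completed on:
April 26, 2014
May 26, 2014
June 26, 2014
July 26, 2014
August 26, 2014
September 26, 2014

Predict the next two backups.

Each date is the 26th; the gaps (30, 31, 30, 31, 31) track the month lengths.
The rule is the 26th of each month.
Next: October 2014 → October 26, 2014.
November 2014: November 26, 2014.

October 26, 2014; November 26, 2014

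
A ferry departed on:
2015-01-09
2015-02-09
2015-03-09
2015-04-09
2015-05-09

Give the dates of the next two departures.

The day-of-month is always 9 (31, 28, 31, 30 days between events).
So this recurs on the 9th of each month.
Next: June 2015 → 2015-06-09.
Next: July 2015 → 2015-07-09.

2015-06-09, 2015-07-09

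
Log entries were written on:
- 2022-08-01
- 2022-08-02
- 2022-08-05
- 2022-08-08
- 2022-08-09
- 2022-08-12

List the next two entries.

Every event lands on a Monday or Tuesday or Friday (gaps cycle 1, 3, 3, 1, 3).
So the schedule is: every Monday, Tuesday and Friday.
Next Monday: 2022-08-15.
Next Tuesday: 2022-08-16.

2022-08-15, 2022-08-16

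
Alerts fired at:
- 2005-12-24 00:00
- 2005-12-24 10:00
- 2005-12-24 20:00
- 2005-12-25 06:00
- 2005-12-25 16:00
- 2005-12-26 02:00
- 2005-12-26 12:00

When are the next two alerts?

Spacing: 10, 10, 10, 10, 10, 10 h — constant 10 h.
2005-12-26 12:00 + 10 h = 2005-12-26 22:00.
2005-12-26 22:00 + 10 h = 2005-12-27 08:00.

2005-12-26 22:00, 2005-12-27 08:00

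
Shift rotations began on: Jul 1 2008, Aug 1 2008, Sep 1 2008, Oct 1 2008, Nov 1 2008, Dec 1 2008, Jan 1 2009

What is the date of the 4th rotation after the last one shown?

Gaps: 31, 31, 30, 31, 30, 31 days — not constant. Every event is on the 1st of the month.
Pattern: the 1st of each month.
February 2009: Feb 1 2009.
March 2009: Mar 1 2009.
Next: April 2009 → Apr 1 2009.
May 2009: May 1 2009.

May 1 2009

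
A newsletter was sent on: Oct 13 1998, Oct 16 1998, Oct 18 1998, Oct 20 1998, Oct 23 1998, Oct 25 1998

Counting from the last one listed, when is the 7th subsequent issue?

Nov 10 1998

The gap pattern 3, 2, 2, 3, 2 repeats every 3 events.
These are the Tuesdays, Fridays and Sundays of each week.
The following Tuesday is Oct 27 1998.
Next Friday: Oct 30 1998.
The following Sunday is Nov 1 1998.
The following Tuesday is Nov 3 1998.
Next Friday: Nov 6 1998.
The following Sunday is Nov 8 1998.
Next Tuesday: Nov 10 1998.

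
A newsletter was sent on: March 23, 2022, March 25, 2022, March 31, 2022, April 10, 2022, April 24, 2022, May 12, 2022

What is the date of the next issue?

June 3, 2022

Gaps: 2, 6, 10, 14, 18 days — each gap is 4 larger than the previous one.
Next gap: 22 days. May 12, 2022 + 22 days = June 3, 2022.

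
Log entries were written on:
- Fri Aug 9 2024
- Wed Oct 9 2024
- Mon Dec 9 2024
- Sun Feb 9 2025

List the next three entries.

Wed Apr 9 2025, Mon Jun 9 2025, Sat Aug 9 2025

The day-of-month is always 9 (61, 61, 62 days between events).
So this recurs on the 9th of every 2 months.
April 2025: Wed Apr 9 2025.
Next: June 2025 → Mon Jun 9 2025.
August 2025: Sat Aug 9 2025.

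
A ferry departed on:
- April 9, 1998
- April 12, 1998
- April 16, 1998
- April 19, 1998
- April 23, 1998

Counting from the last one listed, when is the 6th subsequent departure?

May 14, 1998

Every event lands on a Thursday or Sunday (gaps cycle 3, 4, 3, 4).
So the schedule is: every Thursday and Sunday.
The following Sunday is April 26, 1998.
Next Thursday: April 30, 1998.
Next Sunday: May 3, 1998.
Next Thursday: May 7, 1998.
Next Sunday: May 10, 1998.
The following Thursday is May 14, 1998.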